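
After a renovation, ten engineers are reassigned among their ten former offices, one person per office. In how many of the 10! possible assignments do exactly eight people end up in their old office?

45

Choose which 8 of the 10 are fixed: C(10,8) = 45.
The other 2 form a derangement: !2 = 1.
Total: 45 × 1 = 45.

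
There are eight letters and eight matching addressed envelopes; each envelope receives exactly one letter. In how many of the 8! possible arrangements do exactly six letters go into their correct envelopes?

28

Choose which 6 of the 8 are fixed: C(8,6) = 28.
The other 2 form a derangement: !2 = 1.
Total: 28 × 1 = 28.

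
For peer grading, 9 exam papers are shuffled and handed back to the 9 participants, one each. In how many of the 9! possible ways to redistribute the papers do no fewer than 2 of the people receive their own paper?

95887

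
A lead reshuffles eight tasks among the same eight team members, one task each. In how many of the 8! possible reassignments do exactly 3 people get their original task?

Pick the 3 fixed positions: C(8,3) = 56 ways.
The remaining 5 must be deranged: !5 = 44.
Total: 56 × 44 = 2464.

2464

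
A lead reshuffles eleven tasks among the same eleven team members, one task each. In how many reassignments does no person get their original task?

14684570

Recurrence: !11 = 11·!10 + (-1)^11.
!11 = 11·1334961 - 1 = 14684570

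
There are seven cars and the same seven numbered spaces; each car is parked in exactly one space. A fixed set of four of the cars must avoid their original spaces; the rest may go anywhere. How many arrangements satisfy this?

2790

Inclusion-exclusion on the 4 forbidden self-matches:
Σ_{j=0}^{4} (-1)^j C(4,j)(7-j)!
= C(4,0)·7! - C(4,1)·6! + C(4,2)·5! - C(4,3)·4! + C(4,4)·3!
= 5040 - 2880 + 720 - 96 + 6
= 2790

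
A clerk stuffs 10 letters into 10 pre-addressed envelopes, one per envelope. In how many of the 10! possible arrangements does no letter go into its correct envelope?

By inclusion-exclusion, !10 = Σ (-1)^k · 10!/k! for k=0..10
= 10! - 10!/1! + 10!/2! - 10!/3! + 10!/4! - 10!/5! + 10!/6! - 10!/7! + 10!/8! - 10!/9! + 10!/10!
= 3628800 - 3628800 + 1814400 - 604800 + 151200 - 30240 + 5040 - 720 + 90 - 10 + 1
= 1334961

1334961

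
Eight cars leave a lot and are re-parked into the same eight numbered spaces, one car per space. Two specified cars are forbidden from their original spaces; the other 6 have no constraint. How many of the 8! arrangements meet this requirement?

30960

Inclusion-exclusion on the 2 forbidden self-matches:
Σ_{j=0}^{2} (-1)^j C(2,j)(8-j)!
= C(2,0)·8! - C(2,1)·7! + C(2,2)·6!
= 40320 - 10080 + 720
= 30960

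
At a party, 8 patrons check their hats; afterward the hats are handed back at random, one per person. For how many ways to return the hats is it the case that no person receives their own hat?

14833

Use !n = n·!(n-1) + (-1)^n.
!8 = 8·1854 + 1 = 14833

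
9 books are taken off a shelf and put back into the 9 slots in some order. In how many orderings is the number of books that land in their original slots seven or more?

37

Sum C(9,i)·!(9-i) for i = 7..9:
  i=7: C(9,7)·!2 = 36·1 = 36
  i=8: C(9,8)·!1 = 9·0 = 0
  i=9: C(9,9)·!0 = 1·1 = 1
Total = 37.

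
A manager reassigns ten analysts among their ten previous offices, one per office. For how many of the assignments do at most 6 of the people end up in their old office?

# with exactly i fixed is C(10,i)·!(10-i); sum over i=0..6:
  i=0: C(10,0)·!10 = 1·1334961 = 1334961
  i=1: C(10,1)·!9 = 10·133496 = 1334960
  i=2: C(10,2)·!8 = 45·14833 = 667485
  i=3: C(10,3)·!7 = 120·1854 = 222480
  i=4: C(10,4)·!6 = 210·265 = 55650
  i=5: C(10,5)·!5 = 252·44 = 11088
  i=6: C(10,6)·!4 = 210·9 = 1890
Total = 3628514.

3628514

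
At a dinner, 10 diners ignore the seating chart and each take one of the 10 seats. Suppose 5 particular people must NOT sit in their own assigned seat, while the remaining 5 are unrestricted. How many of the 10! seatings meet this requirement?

Inclusion-exclusion on the 5 forbidden self-matches:
Σ_{j=0}^{5} (-1)^j C(5,j)(10-j)!
= C(5,0)·10! - C(5,1)·9! + C(5,2)·8! - C(5,3)·7! + C(5,4)·6! - C(5,5)·5!
= 3628800 - 1814400 + 403200 - 50400 + 3600 - 120
= 2170680

2170680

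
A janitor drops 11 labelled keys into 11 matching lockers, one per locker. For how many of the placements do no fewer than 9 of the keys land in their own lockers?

56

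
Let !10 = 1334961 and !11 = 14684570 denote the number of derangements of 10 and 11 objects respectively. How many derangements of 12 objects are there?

176214841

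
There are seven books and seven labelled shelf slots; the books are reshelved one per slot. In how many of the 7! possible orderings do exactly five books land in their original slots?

21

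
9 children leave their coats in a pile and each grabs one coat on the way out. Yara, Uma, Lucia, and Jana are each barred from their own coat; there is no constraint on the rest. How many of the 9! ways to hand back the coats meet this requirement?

229080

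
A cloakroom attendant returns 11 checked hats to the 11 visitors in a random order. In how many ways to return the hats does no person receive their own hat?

14684570

Recurrence: !11 = 10·(!10 + !9).
!11 = 10·(1334961 + 133496) = 10·1468457 = 14684570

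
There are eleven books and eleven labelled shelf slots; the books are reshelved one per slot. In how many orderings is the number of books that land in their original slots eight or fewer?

39916744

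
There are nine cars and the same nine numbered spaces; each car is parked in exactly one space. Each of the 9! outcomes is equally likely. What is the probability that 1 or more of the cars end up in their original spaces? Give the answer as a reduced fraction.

Favorable outcomes: Σ_{i≥1} C(9,i)·!(9-i) = 9·14833 + 36·1854 + 84·265 + 126·44 + 126·9 + 84·2 + 36·1 + 9·0 + 1·1 = 229384.
Total outcomes: 9! = 362880.
Probability = 229384/362880 = 28673/45360.

28673/45360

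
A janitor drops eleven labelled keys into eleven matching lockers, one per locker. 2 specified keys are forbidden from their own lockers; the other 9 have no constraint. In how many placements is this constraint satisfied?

Inclusion-exclusion on the 2 forbidden self-matches:
Σ_{j=0}^{2} (-1)^j C(2,j)(11-j)!
= C(2,0)·11! - C(2,1)·10! + C(2,2)·9!
= 39916800 - 7257600 + 362880
= 33022080

33022080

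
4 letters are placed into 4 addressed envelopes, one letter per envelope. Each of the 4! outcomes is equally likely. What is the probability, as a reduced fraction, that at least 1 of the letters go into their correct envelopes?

5/8

Favorable outcomes: Σ_{i≥1} C(4,i)·!(4-i) = 4·2 + 6·1 + 4·0 + 1·1 = 15.
Total outcomes: 4! = 24.
Probability = 15/24 = 5/8.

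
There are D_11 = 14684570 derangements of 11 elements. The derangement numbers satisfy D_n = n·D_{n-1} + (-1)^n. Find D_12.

176214841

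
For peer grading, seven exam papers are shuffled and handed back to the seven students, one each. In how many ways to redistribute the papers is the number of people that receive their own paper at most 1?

3709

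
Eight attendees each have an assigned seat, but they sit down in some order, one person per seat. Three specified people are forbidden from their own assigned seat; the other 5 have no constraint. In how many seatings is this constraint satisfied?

27240

Inclusion-exclusion on the 3 forbidden self-matches:
Σ_{j=0}^{3} (-1)^j C(3,j)(8-j)!
= C(3,0)·8! - C(3,1)·7! + C(3,2)·6! - C(3,3)·5!
= 40320 - 15120 + 2160 - 120
= 27240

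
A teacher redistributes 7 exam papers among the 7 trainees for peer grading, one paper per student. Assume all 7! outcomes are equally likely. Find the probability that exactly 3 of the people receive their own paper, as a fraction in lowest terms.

1/16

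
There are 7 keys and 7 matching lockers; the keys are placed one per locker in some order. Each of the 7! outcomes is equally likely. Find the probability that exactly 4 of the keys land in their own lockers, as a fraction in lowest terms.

1/72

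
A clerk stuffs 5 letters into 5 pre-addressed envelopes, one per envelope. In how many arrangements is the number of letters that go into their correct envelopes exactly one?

45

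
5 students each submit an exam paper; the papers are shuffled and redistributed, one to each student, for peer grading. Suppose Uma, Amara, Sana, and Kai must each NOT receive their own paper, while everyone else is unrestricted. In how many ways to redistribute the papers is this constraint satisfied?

53

Let A_j be the event that the j-th constrained one is fixed. By inclusion-exclusion over the 4 events:
Σ_{j=0}^{4} (-1)^j C(4,j)(5-j)!
= C(4,0)·5! - C(4,1)·4! + C(4,2)·3! - C(4,3)·2! + C(4,4)·1!
= 120 - 96 + 36 - 8 + 1
= 53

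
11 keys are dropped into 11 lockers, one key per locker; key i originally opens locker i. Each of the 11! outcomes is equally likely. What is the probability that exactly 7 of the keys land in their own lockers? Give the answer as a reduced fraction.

Favorable outcomes: C(11,7)·!4 = 330·9 = 2970.
Total outcomes: 11! = 39916800.
Probability = 2970/39916800 = 1/13440.

1/13440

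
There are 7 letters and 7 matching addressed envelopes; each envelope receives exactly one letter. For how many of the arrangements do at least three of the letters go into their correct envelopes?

407

# with exactly i fixed is C(7,i)·!(7-i); sum over i=3..7:
  i=3: C(7,3)·!4 = 35·9 = 315
  i=4: C(7,4)·!3 = 35·2 = 70
  i=5: C(7,5)·!2 = 21·1 = 21
  i=6: C(7,6)·!1 = 7·0 = 0
  i=7: C(7,7)·!0 = 1·1 = 1
Total = 407.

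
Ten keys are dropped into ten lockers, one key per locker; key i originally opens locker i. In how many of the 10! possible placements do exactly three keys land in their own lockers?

222480

Pick the 3 fixed positions: C(10,3) = 120 ways.
The remaining 7 must be deranged: !7 = 1854.
Total: 120 × 1854 = 222480.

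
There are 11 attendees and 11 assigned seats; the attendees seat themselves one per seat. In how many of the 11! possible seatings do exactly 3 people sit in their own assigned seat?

2447445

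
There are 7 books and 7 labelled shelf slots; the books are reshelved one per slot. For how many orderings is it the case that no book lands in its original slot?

!7 is the nearest integer to 7!/e.
7! = 5040, and 5040/e ≈ 1854.11, so !7 = 1854.

1854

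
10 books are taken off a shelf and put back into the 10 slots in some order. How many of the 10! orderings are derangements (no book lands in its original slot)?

1334961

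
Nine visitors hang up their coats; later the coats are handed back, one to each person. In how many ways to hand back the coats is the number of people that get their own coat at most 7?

Sum C(9,i)·!(9-i) for i = 0..7:
  i=0: C(9,0)·!9 = 1·133496 = 133496
  i=1: C(9,1)·!8 = 9·14833 = 133497
  i=2: C(9,2)·!7 = 36·1854 = 66744
  i=3: C(9,3)·!6 = 84·265 = 22260
  i=4: C(9,4)·!5 = 126·44 = 5544
  i=5: C(9,5)·!4 = 126·9 = 1134
  i=6: C(9,6)·!3 = 84·2 = 168
  i=7: C(9,7)·!2 = 36·1 = 36
Total = 362879.

362879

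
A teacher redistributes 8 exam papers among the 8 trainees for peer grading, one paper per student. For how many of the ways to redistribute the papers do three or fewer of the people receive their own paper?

39549

Sum C(8,i)·!(8-i) for i = 0..3:
  i=0: C(8,0)·!8 = 1·14833 = 14833
  i=1: C(8,1)·!7 = 8·1854 = 14832
  i=2: C(8,2)·!6 = 28·265 = 7420
  i=3: C(8,3)·!5 = 56·44 = 2464
Total = 39549.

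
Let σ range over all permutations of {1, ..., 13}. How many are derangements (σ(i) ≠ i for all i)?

Recurrence: !13 = 13·!12 + (-1)^13.
!13 = 13·176214841 - 1 = 2290792932

2290792932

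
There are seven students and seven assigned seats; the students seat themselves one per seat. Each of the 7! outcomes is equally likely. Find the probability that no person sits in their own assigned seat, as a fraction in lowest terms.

Favorable outcomes: !7 = 1854.
Total outcomes: 7! = 5040.
Probability = 1854/5040 = 103/280.

103/280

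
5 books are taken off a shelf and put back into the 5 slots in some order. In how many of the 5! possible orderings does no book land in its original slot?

44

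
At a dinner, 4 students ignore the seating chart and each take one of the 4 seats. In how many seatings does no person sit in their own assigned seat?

9

The number of derangements of 4 is !4 = Σ_{k=0}^{4} (-1)^k·4!/k!
= 4! - 4!/1! + 4!/2! - 4!/3! + 4!/4!
= 24 - 24 + 12 - 4 + 1
= 9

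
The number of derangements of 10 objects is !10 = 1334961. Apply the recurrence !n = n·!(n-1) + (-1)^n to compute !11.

14684570

!11 = 11·1334961 - 1 = 14684570.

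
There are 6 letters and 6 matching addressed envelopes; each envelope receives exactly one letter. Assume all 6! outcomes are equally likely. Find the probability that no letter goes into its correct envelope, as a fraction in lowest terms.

Favorable outcomes: !6 = 265.
Total outcomes: 6! = 720.
Probability = 265/720 = 53/144.

53/144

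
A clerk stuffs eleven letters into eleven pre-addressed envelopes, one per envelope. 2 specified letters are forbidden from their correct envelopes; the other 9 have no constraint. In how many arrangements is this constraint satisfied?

33022080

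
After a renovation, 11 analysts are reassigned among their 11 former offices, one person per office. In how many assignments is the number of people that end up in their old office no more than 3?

39158866

# with exactly i fixed is C(11,i)·!(11-i); sum over i=0..3:
  i=0: C(11,0)·!11 = 1·14684570 = 14684570
  i=1: C(11,1)·!10 = 11·1334961 = 14684571
  i=2: C(11,2)·!9 = 55·133496 = 7342280
  i=3: C(11,3)·!8 = 165·14833 = 2447445
Total = 39158866.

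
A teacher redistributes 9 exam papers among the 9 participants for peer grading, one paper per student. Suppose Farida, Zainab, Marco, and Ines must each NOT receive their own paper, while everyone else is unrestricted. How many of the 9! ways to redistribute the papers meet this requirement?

Let A_j be the event that the j-th constrained one is fixed. By inclusion-exclusion over the 4 events:
Σ_{j=0}^{4} (-1)^j C(4,j)(9-j)!
= C(4,0)·9! - C(4,1)·8! + C(4,2)·7! - C(4,3)·6! + C(4,4)·5!
= 362880 - 161280 + 30240 - 2880 + 120
= 229080

229080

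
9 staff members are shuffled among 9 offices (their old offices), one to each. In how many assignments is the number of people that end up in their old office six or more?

# with exactly i fixed is C(9,i)·!(9-i); sum over i=6..9:
  i=6: C(9,6)·!3 = 84·2 = 168
  i=7: C(9,7)·!2 = 36·1 = 36
  i=8: C(9,8)·!1 = 9·0 = 0
  i=9: C(9,9)·!0 = 1·1 = 1
Total = 205.

205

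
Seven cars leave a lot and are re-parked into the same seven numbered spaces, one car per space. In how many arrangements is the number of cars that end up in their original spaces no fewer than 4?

# with exactly i fixed is C(7,i)·!(7-i); sum over i=4..7:
  i=4: C(7,4)·!3 = 35·2 = 70
  i=5: C(7,5)·!2 = 21·1 = 21
  i=6: C(7,6)·!1 = 7·0 = 0
  i=7: C(7,7)·!0 = 1·1 = 1
Total = 92.

92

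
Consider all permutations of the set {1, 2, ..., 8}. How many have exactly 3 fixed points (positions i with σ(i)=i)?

2464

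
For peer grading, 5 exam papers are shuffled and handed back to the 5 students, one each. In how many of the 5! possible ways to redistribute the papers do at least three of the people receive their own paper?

Sum C(5,i)·!(5-i) for i = 3..5:
  i=3: C(5,3)·!2 = 10·1 = 10
  i=4: C(5,4)·!1 = 5·0 = 0
  i=5: C(5,5)·!0 = 1·1 = 1
Total = 11.

11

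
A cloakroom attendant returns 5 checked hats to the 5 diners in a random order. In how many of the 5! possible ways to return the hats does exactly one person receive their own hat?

45

Pick the single fixed position: C(5,1) = 5 ways.
The other 4 form a derangement: !4 = 9.
Total: 5 × 9 = 45.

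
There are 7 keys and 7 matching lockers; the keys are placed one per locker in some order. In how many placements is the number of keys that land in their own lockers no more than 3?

4948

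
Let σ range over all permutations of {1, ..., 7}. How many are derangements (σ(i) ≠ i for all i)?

1854

!7 is the nearest integer to 7!/e.
7! = 5040, and 5040/e ≈ 1854.11, so !7 = 1854.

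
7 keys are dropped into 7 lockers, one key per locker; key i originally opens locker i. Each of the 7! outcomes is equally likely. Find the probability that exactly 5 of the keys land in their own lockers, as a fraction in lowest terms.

1/240

Favorable outcomes: C(7,5)·!2 = 21·1 = 21.
Total outcomes: 7! = 5040.
Probability = 21/5040 = 1/240.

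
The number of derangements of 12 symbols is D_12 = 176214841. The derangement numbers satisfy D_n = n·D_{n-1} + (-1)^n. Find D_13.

D_13 = 13·176214841 - 1 = 2290792932.

2290792932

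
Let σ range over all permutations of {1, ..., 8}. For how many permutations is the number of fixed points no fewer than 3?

# with exactly i fixed is C(8,i)·!(8-i); sum over i=3..8:
  i=3: C(8,3)·!5 = 56·44 = 2464
  i=4: C(8,4)·!4 = 70·9 = 630
  i=5: C(8,5)·!3 = 56·2 = 112
  i=6: C(8,6)·!2 = 28·1 = 28
  i=7: C(8,7)·!1 = 8·0 = 0
  i=8: C(8,8)·!0 = 1·1 = 1
Total = 3235.

3235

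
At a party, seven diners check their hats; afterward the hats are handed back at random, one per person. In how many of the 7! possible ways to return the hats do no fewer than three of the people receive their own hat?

Sum C(7,i)·!(7-i) for i = 3..7:
  i=3: C(7,3)·!4 = 35·9 = 315
  i=4: C(7,4)·!3 = 35·2 = 70
  i=5: C(7,5)·!2 = 21·1 = 21
  i=6: C(7,6)·!1 = 7·0 = 0
  i=7: C(7,7)·!0 = 1·1 = 1
Total = 407.

407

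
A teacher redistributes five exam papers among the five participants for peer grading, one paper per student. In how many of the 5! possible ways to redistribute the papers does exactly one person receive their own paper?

45

Pick the single fixed position: C(5,1) = 5 ways.
The remaining 4 must be deranged: !4 = 9.
Total: 5 × 9 = 45.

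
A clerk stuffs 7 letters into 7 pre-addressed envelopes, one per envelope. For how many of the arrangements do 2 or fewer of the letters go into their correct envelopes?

4633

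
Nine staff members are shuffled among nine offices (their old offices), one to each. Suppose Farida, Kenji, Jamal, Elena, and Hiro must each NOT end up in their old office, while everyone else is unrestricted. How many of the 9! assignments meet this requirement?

205056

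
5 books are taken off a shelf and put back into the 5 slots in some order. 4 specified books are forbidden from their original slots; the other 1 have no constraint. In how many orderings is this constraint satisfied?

Let A_j be the event that the j-th constrained one is fixed. By inclusion-exclusion over the 4 events:
Σ_{j=0}^{4} (-1)^j C(4,j)(5-j)!
= C(4,0)·5! - C(4,1)·4! + C(4,2)·3! - C(4,3)·2! + C(4,4)·1!
= 120 - 96 + 36 - 8 + 1
= 53

53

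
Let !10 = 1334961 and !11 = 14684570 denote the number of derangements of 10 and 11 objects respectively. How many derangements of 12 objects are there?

176214841

!12 = (12-1)·(!11 + !10) = 11·(14684570 + 1334961) = 11·16019531 = 176214841.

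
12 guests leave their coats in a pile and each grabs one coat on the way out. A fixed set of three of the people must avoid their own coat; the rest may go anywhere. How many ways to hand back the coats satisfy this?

Let A_j be the event that the j-th constrained one is fixed. By inclusion-exclusion over the 3 events:
Σ_{j=0}^{3} (-1)^j C(3,j)(12-j)!
= C(3,0)·12! - C(3,1)·11! + C(3,2)·10! - C(3,3)·9!
= 479001600 - 119750400 + 10886400 - 362880
= 369774720

369774720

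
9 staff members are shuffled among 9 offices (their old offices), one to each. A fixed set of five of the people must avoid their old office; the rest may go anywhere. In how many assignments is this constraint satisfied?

205056

Inclusion-exclusion on the 5 forbidden self-matches:
Σ_{j=0}^{5} (-1)^j C(5,j)(9-j)!
= C(5,0)·9! - C(5,1)·8! + C(5,2)·7! - C(5,3)·6! + C(5,4)·5! - C(5,5)·4!
= 362880 - 201600 + 50400 - 7200 + 600 - 24
= 205056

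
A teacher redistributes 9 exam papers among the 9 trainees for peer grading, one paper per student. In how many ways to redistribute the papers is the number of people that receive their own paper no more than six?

362843

# with exactly i fixed is C(9,i)·!(9-i); sum over i=0..6:
  i=0: C(9,0)·!9 = 1·133496 = 133496
  i=1: C(9,1)·!8 = 9·14833 = 133497
  i=2: C(9,2)·!7 = 36·1854 = 66744
  i=3: C(9,3)·!6 = 84·265 = 22260
  i=4: C(9,4)·!5 = 126·44 = 5544
  i=5: C(9,5)·!4 = 126·9 = 1134
  i=6: C(9,6)·!3 = 84·2 = 168
Total = 362843.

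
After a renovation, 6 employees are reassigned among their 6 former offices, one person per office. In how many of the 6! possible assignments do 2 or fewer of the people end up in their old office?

# with exactly i fixed is C(6,i)·!(6-i); sum over i=0..2:
  i=0: C(6,0)·!6 = 1·265 = 265
  i=1: C(6,1)·!5 = 6·44 = 264
  i=2: C(6,2)·!4 = 15·9 = 135
Total = 664.

664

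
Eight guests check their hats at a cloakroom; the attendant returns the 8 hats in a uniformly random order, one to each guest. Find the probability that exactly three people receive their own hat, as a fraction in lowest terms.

11/180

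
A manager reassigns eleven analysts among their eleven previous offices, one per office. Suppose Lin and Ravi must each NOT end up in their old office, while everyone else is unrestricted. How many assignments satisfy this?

33022080

Inclusion-exclusion on the 2 forbidden self-matches:
Σ_{j=0}^{2} (-1)^j C(2,j)(11-j)!
= C(2,0)·11! - C(2,1)·10! + C(2,2)·9!
= 39916800 - 7257600 + 362880
= 33022080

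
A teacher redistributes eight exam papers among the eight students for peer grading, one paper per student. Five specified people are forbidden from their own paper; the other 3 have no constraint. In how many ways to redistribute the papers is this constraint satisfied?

21234

Let A_j be the event that the j-th constrained one is fixed. By inclusion-exclusion over the 5 events:
Σ_{j=0}^{5} (-1)^j C(5,j)(8-j)!
= C(5,0)·8! - C(5,1)·7! + C(5,2)·6! - C(5,3)·5! + C(5,4)·4! - C(5,5)·3!
= 40320 - 25200 + 7200 - 1200 + 120 - 6
= 21234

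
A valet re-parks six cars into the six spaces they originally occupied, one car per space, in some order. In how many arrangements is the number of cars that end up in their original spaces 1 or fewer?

# with exactly i fixed is C(6,i)·!(6-i); sum over i=0..1:
  i=0: C(6,0)·!6 = 1·265 = 265
  i=1: C(6,1)·!5 = 6·44 = 264
Total = 529.

529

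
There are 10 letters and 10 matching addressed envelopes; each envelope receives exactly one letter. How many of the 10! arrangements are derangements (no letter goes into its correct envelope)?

1334961

Recurrence: !10 = 9·(!9 + !8).
!10 = 9·(133496 + 14833) = 9·148329 = 1334961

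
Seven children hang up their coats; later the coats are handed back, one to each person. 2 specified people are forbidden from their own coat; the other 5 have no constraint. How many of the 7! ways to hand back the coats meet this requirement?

Let A_j be the event that the j-th constrained one is fixed. By inclusion-exclusion over the 2 events:
Σ_{j=0}^{2} (-1)^j C(2,j)(7-j)!
= C(2,0)·7! - C(2,1)·6! + C(2,2)·5!
= 5040 - 1440 + 120
= 3720

3720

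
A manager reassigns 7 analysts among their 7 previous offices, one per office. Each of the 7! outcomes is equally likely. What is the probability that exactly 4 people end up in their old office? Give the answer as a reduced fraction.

1/72

Favorable outcomes: C(7,4)·!3 = 35·2 = 70.
Total outcomes: 7! = 5040.
Probability = 70/5040 = 1/72.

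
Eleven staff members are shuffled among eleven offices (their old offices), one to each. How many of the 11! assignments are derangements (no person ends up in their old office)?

!11 = 11! · Σ_{k=0}^{11} (-1)^k/k!
= 11! - 11!/1! + 11!/2! - 11!/3! + 11!/4! - 11!/5! + 11!/6! - 11!/7! + 11!/8! - 11!/9! + 11!/10! - 11!/11!
= 39916800 - 39916800 + 19958400 - 6652800 + 1663200 - 332640 + 55440 - 7920 + 990 - 110 + 11 - 1
= 14684570

14684570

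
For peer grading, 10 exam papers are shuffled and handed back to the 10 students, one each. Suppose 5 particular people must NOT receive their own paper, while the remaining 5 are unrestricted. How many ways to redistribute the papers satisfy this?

Let A_j be the event that the j-th constrained one is fixed. By inclusion-exclusion over the 5 events:
Σ_{j=0}^{5} (-1)^j C(5,j)(10-j)!
= C(5,0)·10! - C(5,1)·9! + C(5,2)·8! - C(5,3)·7! + C(5,4)·6! - C(5,5)·5!
= 3628800 - 1814400 + 403200 - 50400 + 3600 - 120
= 2170680

2170680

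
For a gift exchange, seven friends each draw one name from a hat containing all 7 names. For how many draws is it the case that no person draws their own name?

1854

The subfactorial !7 = [7!/e] (nearest integer).
7! = 5040, and 5040/e ≈ 1854.11, so !7 = 1854.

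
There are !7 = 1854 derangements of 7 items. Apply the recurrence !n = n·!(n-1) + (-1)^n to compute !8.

14833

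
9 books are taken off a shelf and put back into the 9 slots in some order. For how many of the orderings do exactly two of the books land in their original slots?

66744

Pick the 2 fixed positions: C(9,2) = 36 ways.
The other 7 form a derangement: !7 = 1854.
Total: 36 × 1854 = 66744.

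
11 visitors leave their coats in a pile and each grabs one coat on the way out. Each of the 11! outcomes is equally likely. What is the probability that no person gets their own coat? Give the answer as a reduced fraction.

Favorable outcomes: !11 = 14684570.
Total outcomes: 11! = 39916800.
Probability = 14684570/39916800 = 1468457/3991680.

1468457/3991680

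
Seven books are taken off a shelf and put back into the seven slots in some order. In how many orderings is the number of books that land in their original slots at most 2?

Sum C(7,i)·!(7-i) for i = 0..2:
  i=0: C(7,0)·!7 = 1·1854 = 1854
  i=1: C(7,1)·!6 = 7·265 = 1855
  i=2: C(7,2)·!5 = 21·44 = 924
Total = 4633.

4633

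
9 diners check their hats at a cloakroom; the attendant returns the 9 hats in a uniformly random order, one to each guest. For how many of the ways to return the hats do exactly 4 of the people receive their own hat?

5544

Choose which 4 of the 9 are fixed: C(9,4) = 126.
The other 5 form a derangement: !5 = 44.
Total: 126 × 44 = 5544.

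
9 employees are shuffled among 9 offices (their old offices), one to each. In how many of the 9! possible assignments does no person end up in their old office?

Use !n = n·!(n-1) + (-1)^n.
!9 = 9·14833 - 1 = 133496

133496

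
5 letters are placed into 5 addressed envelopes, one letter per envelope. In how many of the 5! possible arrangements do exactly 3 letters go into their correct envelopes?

10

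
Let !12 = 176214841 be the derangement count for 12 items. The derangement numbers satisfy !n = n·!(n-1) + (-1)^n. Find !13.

2290792932

!13 = 13·176214841 - 1 = 2290792932.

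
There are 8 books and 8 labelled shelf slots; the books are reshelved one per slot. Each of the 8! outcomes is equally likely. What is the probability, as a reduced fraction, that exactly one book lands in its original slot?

Favorable outcomes: C(8,1)·!7 = 8·1854 = 14832.
Total outcomes: 8! = 40320.
Probability = 14832/40320 = 103/280.

103/280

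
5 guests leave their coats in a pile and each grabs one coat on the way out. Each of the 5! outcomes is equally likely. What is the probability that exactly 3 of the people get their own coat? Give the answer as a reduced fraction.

1/12

Favorable outcomes: C(5,3)·!2 = 10·1 = 10.
Total outcomes: 5! = 120.
Probability = 10/120 = 1/12.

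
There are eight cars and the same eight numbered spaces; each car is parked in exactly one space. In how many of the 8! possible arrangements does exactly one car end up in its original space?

14832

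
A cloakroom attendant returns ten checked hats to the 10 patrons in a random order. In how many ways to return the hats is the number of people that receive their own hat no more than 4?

3615536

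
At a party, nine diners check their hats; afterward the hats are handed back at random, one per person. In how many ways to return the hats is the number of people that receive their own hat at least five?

Sum C(9,i)·!(9-i) for i = 5..9:
  i=5: C(9,5)·!4 = 126·9 = 1134
  i=6: C(9,6)·!3 = 84·2 = 168
  i=7: C(9,7)·!2 = 36·1 = 36
  i=8: C(9,8)·!1 = 9·0 = 0
  i=9: C(9,9)·!0 = 1·1 = 1
Total = 1339.

1339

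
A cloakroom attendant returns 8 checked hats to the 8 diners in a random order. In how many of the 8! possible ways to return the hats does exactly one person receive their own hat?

14832

Choose which one of the 8 is fixed: C(8,1) = 8.
The remaining 7 must be deranged: !7 = 1854.
Total: 8 × 1854 = 14832.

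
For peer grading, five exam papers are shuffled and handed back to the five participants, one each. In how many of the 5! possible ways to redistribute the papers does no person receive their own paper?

44

Recurrence: !5 = 5·!4 + (-1)^5.
!5 = 5·9 - 1 = 44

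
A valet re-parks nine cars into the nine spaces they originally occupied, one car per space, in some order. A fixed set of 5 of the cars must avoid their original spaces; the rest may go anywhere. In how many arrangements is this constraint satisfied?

Inclusion-exclusion on the 5 forbidden self-matches:
Σ_{j=0}^{5} (-1)^j C(5,j)(9-j)!
= C(5,0)·9! - C(5,1)·8! + C(5,2)·7! - C(5,3)·6! + C(5,4)·5! - C(5,5)·4!
= 362880 - 201600 + 50400 - 7200 + 600 - 24
= 205056

205056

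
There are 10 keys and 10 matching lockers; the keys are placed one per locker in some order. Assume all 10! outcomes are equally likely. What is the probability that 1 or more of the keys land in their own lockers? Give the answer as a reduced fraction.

Favorable outcomes: Σ_{i≥1} C(10,i)·!(10-i) = 10·133496 + 45·14833 + 120·1854 + 210·265 + 252·44 + 210·9 + 120·2 + 45·1 + 10·0 + 1·1 = 2293839.
Total outcomes: 10! = 3628800.
Probability = 2293839/3628800 = 28319/44800.

28319/44800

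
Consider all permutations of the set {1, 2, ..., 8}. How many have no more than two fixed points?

# with exactly i fixed is C(8,i)·!(8-i); sum over i=0..2:
  i=0: C(8,0)·!8 = 1·14833 = 14833
  i=1: C(8,1)·!7 = 8·1854 = 14832
  i=2: C(8,2)·!6 = 28·265 = 7420
Total = 37085.

37085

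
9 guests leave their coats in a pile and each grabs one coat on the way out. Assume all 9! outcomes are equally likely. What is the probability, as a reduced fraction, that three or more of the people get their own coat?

29143/362880

Favorable outcomes: Σ_{i≥3} C(9,i)·!(9-i) = 84·265 + 126·44 + 126·9 + 84·2 + 36·1 + 9·0 + 1·1 = 29143.
Total outcomes: 9! = 362880.
Probability = 29143/362880 = 29143/362880.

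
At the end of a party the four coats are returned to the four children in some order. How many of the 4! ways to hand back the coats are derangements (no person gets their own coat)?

!4 = 4! · Σ_{k=0}^{4} (-1)^k/k!
= 4! - 4!/1! + 4!/2! - 4!/3! + 4!/4!
= 24 - 24 + 12 - 4 + 1
= 9

9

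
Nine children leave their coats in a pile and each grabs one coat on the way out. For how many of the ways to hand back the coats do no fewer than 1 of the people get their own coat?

229384

# with exactly i fixed is C(9,i)·!(9-i); sum over i=1..9:
  i=1: C(9,1)·!8 = 9·14833 = 133497
  i=2: C(9,2)·!7 = 36·1854 = 66744
  i=3: C(9,3)·!6 = 84·265 = 22260
  i=4: C(9,4)·!5 = 126·44 = 5544
  i=5: C(9,5)·!4 = 126·9 = 1134
  i=6: C(9,6)·!3 = 84·2 = 168
  i=7: C(9,7)·!2 = 36·1 = 36
  i=8: C(9,8)·!1 = 9·0 = 0
  i=9: C(9,9)·!0 = 1·1 = 1
Total = 229384.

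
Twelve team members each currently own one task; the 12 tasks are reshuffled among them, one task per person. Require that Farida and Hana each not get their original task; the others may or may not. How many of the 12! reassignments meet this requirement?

Inclusion-exclusion on the 2 forbidden self-matches:
Σ_{j=0}^{2} (-1)^j C(2,j)(12-j)!
= C(2,0)·12! - C(2,1)·11! + C(2,2)·10!
= 479001600 - 79833600 + 3628800
= 402796800

402796800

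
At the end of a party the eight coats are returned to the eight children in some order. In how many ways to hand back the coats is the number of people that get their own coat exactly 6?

Choose which 6 of the 8 are fixed: C(8,6) = 28.
The remaining 2 must be deranged: !2 = 1.
Total: 28 × 1 = 28.

28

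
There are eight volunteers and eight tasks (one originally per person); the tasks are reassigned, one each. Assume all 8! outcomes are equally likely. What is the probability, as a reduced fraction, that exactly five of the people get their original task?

1/360

Favorable outcomes: C(8,5)·!3 = 56·2 = 112.
Total outcomes: 8! = 40320.
Probability = 112/40320 = 1/360.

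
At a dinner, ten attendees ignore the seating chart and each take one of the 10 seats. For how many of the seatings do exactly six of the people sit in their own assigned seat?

Choose which 6 of the 10 are fixed: C(10,6) = 210.
The remaining 4 must be deranged: !4 = 9.
Total: 210 × 9 = 1890.

1890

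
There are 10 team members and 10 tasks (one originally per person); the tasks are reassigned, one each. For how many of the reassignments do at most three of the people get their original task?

3559886

Sum C(10,i)·!(10-i) for i = 0..3:
  i=0: C(10,0)·!10 = 1·1334961 = 1334961
  i=1: C(10,1)·!9 = 10·133496 = 1334960
  i=2: C(10,2)·!8 = 45·14833 = 667485
  i=3: C(10,3)·!7 = 120·1854 = 222480
Total = 3559886.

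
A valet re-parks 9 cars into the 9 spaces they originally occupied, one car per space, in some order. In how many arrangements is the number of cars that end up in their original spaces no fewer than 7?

37

Sum C(9,i)·!(9-i) for i = 7..9:
  i=7: C(9,7)·!2 = 36·1 = 36
  i=8: C(9,8)·!1 = 9·0 = 0
  i=9: C(9,9)·!0 = 1·1 = 1
Total = 37.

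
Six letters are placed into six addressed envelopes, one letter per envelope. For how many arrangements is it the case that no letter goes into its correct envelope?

265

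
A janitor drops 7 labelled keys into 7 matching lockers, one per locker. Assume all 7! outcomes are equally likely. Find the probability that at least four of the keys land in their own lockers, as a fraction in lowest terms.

23/1260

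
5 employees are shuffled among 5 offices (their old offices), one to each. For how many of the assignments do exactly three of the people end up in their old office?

10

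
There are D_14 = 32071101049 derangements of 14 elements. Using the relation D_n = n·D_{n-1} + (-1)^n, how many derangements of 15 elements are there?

D_15 = 15·32071101049 - 1 = 481066515734.

481066515734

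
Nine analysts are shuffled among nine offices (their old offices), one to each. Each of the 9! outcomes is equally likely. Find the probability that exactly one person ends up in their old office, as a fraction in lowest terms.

2119/5760

Favorable outcomes: C(9,1)·!8 = 9·14833 = 133497.
Total outcomes: 9! = 362880.
Probability = 133497/362880 = 2119/5760.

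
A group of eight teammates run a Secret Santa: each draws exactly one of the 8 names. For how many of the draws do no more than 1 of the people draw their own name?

# with exactly i fixed is C(8,i)·!(8-i); sum over i=0..1:
  i=0: C(8,0)·!8 = 1·14833 = 14833
  i=1: C(8,1)·!7 = 8·1854 = 14832
Total = 29665.

29665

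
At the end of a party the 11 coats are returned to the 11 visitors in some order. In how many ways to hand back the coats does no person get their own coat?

Use !n = (n-1)(!(n-1) + !(n-2)).
!11 = 10·(1334961 + 133496) = 10·1468457 = 14684570

14684570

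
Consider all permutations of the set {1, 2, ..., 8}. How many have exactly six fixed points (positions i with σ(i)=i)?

Pick the 6 fixed positions: C(8,6) = 28 ways.
The other 2 form a derangement: !2 = 1.
Total: 28 × 1 = 28.

28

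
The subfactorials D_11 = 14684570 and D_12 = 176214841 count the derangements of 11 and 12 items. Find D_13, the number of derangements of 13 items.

2290792932

D_13 = (13-1)·(D_12 + D_11) = 12·(176214841 + 14684570) = 12·190899411 = 2290792932.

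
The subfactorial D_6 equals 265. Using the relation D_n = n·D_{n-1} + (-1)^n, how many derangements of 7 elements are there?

D_7 = 7·265 - 1 = 1854.

1854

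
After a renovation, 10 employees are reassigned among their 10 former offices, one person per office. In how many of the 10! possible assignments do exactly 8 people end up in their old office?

Pick the 8 fixed positions: C(10,8) = 45 ways.
The other 2 form a derangement: !2 = 1.
Total: 45 × 1 = 45.

45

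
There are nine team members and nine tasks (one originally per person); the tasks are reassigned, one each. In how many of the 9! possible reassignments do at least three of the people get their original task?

29143

# with exactly i fixed is C(9,i)·!(9-i); sum over i=3..9:
  i=3: C(9,3)·!6 = 84·265 = 22260
  i=4: C(9,4)·!5 = 126·44 = 5544
  i=5: C(9,5)·!4 = 126·9 = 1134
  i=6: C(9,6)·!3 = 84·2 = 168
  i=7: C(9,7)·!2 = 36·1 = 36
  i=8: C(9,8)·!1 = 9·0 = 0
  i=9: C(9,9)·!0 = 1·1 = 1
Total = 29143.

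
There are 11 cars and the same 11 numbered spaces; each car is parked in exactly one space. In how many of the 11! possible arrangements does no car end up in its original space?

Recurrence: !11 = 11·!10 + (-1)^11.
!11 = 11·1334961 - 1 = 14684570

14684570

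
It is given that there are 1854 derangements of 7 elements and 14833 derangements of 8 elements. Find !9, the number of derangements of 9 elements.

133496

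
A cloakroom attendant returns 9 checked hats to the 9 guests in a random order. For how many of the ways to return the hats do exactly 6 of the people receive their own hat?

Choose which 6 of the 9 are fixed: C(9,6) = 84.
The remaining 3 must be deranged: !3 = 2.
Total: 84 × 2 = 168.

168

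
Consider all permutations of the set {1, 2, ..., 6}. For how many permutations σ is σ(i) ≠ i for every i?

!6 is the nearest integer to 6!/e.
6! = 720, and 720/e ≈ 264.87, so !6 = 265.

265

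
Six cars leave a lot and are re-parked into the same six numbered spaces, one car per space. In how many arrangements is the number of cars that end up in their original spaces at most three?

704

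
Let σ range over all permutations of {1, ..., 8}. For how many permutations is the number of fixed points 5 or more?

Sum C(8,i)·!(8-i) for i = 5..8:
  i=5: C(8,5)·!3 = 56·2 = 112
  i=6: C(8,6)·!2 = 28·1 = 28
  i=7: C(8,7)·!1 = 8·0 = 0
  i=8: C(8,8)·!0 = 1·1 = 1
Total = 141.

141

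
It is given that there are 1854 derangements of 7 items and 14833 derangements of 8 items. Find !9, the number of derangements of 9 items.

!9 = (9-1)·(!8 + !7) = 8·(14833 + 1854) = 8·16687 = 133496.

133496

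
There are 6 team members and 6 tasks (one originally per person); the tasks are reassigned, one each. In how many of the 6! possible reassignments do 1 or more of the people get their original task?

455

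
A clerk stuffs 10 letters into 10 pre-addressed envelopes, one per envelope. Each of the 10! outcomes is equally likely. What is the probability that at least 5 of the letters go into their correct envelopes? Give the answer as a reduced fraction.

829/226800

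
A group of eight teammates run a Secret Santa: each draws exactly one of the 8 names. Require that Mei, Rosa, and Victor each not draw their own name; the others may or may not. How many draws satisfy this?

27240

Let A_j be the event that the j-th constrained one is fixed. By inclusion-exclusion over the 3 events:
Σ_{j=0}^{3} (-1)^j C(3,j)(8-j)!
= C(3,0)·8! - C(3,1)·7! + C(3,2)·6! - C(3,3)·5!
= 40320 - 15120 + 2160 - 120
= 27240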